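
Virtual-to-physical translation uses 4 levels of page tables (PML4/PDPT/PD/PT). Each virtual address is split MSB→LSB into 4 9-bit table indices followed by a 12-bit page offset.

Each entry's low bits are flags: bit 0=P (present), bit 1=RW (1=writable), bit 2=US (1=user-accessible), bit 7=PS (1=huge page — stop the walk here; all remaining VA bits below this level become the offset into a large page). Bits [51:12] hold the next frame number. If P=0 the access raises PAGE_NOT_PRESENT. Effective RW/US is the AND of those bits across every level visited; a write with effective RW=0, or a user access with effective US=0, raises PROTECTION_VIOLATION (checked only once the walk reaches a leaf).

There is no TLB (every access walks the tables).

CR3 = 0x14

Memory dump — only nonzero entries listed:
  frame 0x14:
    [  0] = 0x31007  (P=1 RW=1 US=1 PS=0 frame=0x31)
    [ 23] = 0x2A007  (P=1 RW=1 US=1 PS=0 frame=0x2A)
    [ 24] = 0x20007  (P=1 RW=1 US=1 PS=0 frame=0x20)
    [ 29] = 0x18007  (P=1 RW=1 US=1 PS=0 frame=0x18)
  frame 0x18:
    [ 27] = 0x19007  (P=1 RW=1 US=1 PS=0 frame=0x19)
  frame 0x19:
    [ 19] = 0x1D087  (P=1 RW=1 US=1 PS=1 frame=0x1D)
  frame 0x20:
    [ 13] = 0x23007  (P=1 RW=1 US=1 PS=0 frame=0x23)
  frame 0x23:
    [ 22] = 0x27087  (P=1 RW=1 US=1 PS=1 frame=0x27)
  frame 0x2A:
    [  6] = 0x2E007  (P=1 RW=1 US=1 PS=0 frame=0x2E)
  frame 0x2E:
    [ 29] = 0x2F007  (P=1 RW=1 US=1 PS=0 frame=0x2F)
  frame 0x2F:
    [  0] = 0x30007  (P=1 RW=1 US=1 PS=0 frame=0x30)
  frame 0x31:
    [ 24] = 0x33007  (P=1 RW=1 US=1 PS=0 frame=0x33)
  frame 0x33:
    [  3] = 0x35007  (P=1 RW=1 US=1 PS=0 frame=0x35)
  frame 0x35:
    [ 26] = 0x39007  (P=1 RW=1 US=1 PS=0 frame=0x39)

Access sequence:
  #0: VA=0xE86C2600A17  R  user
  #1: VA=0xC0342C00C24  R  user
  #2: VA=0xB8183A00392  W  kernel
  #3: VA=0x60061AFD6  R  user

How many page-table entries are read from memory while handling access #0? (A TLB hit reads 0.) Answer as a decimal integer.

Walk each access:
#0 VA=0xE86C2600A17 (r,user):
  L0: frame=0x14 idx=29 entry=0x18007 [P=1 RW=1 US=1 PS=0]
  L1: frame=0x18 idx=27 entry=0x19007 [P=1 RW=1 US=1 PS=0]
  L2: frame=0x19 idx=19 entry=0x1D087 [P=1 RW=1 US=1 PS=1]
  ⇒ phys 0x1DA17 (huge @L2)  [3 reads]
#1 VA=0xC0342C00C24 (r,user):
  L0: frame=0x14 idx=24 entry=0x20007 [P=1 RW=1 US=1 PS=0]
  L1: frame=0x20 idx=13 entry=0x23007 [P=1 RW=1 US=1 PS=0]
  L2: frame=0x23 idx=22 entry=0x27087 [P=1 RW=1 US=1 PS=1]
  ⇒ phys 0x27C24 (huge @L2)  [3 reads]
#2 VA=0xB8183A00392 (w,kernel):
  L0: frame=0x14 idx=23 entry=0x2A007 [P=1 RW=1 US=1 PS=0]
  L1: frame=0x2A idx=6 entry=0x2E007 [P=1 RW=1 US=1 PS=0]
  L2: frame=0x2E idx=29 entry=0x2F007 [P=1 RW=1 US=1 PS=0]
  L3: frame=0x2F idx=0 entry=0x30007 [P=1 RW=1 US=1 PS=0]
  ⇒ phys 0x30392  [4 reads]
#3 VA=0x60061AFD6 (r,user):
  L0: frame=0x14 idx=0 entry=0x31007 [P=1 RW=1 US=1 PS=0]
  L1: frame=0x31 idx=24 entry=0x33007 [P=1 RW=1 US=1 PS=0]
  L2: frame=0x33 idx=3 entry=0x35007 [P=1 RW=1 US=1 PS=0]
  L3: frame=0x35 idx=26 entry=0x39007 [P=1 RW=1 US=1 PS=0]
  ⇒ phys 0x39FD6  [4 reads]

Entries read for #0: 3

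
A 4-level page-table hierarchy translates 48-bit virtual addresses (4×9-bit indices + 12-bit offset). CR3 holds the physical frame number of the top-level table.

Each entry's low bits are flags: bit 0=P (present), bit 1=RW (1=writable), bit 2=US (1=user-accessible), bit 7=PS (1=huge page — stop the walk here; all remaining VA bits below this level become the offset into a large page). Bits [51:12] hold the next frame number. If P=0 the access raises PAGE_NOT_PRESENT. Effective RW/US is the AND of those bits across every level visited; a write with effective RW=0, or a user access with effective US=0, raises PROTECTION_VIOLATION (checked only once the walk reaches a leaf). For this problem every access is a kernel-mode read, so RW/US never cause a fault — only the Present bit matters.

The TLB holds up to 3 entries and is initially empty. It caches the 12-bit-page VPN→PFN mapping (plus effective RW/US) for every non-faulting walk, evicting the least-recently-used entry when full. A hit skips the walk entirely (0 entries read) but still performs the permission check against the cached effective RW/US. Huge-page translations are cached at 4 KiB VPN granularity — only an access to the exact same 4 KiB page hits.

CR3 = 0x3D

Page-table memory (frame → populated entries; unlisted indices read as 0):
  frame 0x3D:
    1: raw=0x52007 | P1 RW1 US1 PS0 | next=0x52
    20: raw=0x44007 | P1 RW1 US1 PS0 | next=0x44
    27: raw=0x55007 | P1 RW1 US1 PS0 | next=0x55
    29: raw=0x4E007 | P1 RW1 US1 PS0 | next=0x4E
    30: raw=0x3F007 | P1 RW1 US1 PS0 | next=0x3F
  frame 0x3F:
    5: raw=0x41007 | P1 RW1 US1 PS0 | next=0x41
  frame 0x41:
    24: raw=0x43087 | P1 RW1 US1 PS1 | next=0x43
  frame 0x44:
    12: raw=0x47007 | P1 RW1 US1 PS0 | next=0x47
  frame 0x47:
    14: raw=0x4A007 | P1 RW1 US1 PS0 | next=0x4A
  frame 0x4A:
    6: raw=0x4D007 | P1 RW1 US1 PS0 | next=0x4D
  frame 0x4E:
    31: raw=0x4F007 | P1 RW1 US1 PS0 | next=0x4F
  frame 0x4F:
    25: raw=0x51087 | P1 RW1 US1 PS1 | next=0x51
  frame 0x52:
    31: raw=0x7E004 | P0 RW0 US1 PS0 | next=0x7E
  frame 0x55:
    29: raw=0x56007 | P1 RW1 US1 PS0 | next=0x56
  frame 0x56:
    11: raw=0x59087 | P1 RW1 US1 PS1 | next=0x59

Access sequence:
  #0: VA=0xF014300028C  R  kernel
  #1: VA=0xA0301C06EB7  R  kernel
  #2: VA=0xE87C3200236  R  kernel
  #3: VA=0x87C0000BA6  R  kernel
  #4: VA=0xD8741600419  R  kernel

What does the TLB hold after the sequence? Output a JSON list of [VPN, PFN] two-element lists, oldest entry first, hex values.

Trace:
#0 VA=0xF014300028C (r,kernel):
  L0 @0x3D[30] → 0x3F007  P=1,RW=1,US=1,PS=0
  L1 @0x3F[5] → 0x41007  P=1,RW=1,US=1,PS=0
  L2 @0x41[24] → 0x43087  P=1,RW=1,US=1,PS=1
  ⇒ phys 0x4328C (huge @L2)  [3 reads]
#1 VA=0xA0301C06EB7 (r,kernel):
  L0 @0x3D[20] → 0x44007  P=1,RW=1,US=1,PS=0
  L1 @0x44[12] → 0x47007  P=1,RW=1,US=1,PS=0
  L2 @0x47[14] → 0x4A007  P=1,RW=1,US=1,PS=0
  L3 @0x4A[6] → 0x4D007  P=1,RW=1,US=1,PS=0
  ⇒ phys 0x4DEB7  [4 reads]
#2 VA=0xE87C3200236 (r,kernel):
  L0 @0x3D[29] → 0x4E007  P=1,RW=1,US=1,PS=0
  L1 @0x4E[31] → 0x4F007  P=1,RW=1,US=1,PS=0
  L2 @0x4F[25] → 0x51087  P=1,RW=1,US=1,PS=1
  ⇒ phys 0x51236 (huge @L2)  [3 reads]
#3 VA=0x87C0000BA6 (r,kernel):
  L0 @0x3D[1] → 0x52007  P=1,RW=1,US=1,PS=0
  L1 @0x52[31] → 0x7E004  P=0,RW=0,US=1,PS=0
  → PAGE_NOT_PRESENT  (2 entries read)
#4 VA=0xD8741600419 (r,kernel):
  L0 @0x3D[27] → 0x55007  P=1,RW=1,US=1,PS=0
  L1 @0x55[29] → 0x56007  P=1,RW=1,US=1,PS=0
  L2 @0x56[11] → 0x59087  P=1,RW=1,US=1,PS=1
  ⇒ phys 0x59419 (huge @L2)  [3 reads]

TLB: [["0xA0301C06", "0x4D"], ["0xE87C3200", "0x51"], ["0xD8741600", "0x59"]]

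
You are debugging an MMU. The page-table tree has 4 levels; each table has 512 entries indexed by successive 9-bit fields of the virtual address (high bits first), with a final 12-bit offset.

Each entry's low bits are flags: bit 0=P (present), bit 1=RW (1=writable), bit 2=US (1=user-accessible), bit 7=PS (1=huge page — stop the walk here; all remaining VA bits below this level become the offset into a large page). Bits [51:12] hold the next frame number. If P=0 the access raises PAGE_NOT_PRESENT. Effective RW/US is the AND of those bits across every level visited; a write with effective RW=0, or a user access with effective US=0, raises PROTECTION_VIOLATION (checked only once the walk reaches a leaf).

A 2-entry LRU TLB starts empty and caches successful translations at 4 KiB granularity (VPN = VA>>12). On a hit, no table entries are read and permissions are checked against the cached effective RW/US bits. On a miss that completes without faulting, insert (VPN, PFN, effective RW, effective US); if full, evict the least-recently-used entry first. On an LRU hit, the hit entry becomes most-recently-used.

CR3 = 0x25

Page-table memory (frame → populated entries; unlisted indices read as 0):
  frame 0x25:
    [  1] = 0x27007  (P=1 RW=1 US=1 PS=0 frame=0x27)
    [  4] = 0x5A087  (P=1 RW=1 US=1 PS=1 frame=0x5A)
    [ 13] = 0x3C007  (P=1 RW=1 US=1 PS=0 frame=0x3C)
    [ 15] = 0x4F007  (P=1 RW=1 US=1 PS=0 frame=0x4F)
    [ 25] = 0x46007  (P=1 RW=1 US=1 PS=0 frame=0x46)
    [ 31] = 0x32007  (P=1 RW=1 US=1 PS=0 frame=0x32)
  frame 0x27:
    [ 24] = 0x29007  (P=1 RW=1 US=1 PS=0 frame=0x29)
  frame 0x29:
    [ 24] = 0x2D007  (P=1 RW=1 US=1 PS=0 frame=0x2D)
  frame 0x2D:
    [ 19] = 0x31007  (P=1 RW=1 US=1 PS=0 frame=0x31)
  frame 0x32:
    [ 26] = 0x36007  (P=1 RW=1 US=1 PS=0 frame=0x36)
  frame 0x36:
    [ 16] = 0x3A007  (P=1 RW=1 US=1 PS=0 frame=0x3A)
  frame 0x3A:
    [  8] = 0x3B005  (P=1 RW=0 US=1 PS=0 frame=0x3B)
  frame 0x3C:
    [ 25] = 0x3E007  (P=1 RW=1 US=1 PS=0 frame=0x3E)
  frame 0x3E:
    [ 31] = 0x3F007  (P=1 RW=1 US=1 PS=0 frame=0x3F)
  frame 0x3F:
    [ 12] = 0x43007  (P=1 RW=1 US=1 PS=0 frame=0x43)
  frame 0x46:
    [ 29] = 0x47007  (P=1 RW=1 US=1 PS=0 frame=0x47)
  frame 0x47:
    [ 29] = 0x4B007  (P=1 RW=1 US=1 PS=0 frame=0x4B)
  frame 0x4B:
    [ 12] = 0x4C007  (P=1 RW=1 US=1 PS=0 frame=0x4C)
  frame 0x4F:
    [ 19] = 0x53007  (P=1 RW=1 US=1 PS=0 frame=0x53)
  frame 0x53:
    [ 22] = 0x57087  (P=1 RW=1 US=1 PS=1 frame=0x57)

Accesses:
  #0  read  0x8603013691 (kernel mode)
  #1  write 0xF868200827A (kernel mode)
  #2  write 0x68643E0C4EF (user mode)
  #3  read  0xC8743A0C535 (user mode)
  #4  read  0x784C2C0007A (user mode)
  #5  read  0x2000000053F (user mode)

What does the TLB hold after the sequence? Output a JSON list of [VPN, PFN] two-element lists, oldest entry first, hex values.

Trace:
#0 VA=0x8603013691 (r,kernel):
  lvl0: tbl 0x25, slot 1 ⇒ 0x27007 (P1/RW1/US1/PS0)
  lvl1: tbl 0x27, slot 24 ⇒ 0x29007 (P1/RW1/US1/PS0)
  lvl2: tbl 0x29, slot 24 ⇒ 0x2D007 (P1/RW1/US1/PS0)
  lvl3: tbl 0x2D, slot 19 ⇒ 0x31007 (P1/RW1/US1/PS0)
  ⇒ phys 0x31691  [4 reads]
#1 VA=0xF868200827A (w,kernel):
  lvl0: tbl 0x25, slot 31 ⇒ 0x32007 (P1/RW1/US1/PS0)
  lvl1: tbl 0x32, slot 26 ⇒ 0x36007 (P1/RW1/US1/PS0)
  lvl2: tbl 0x36, slot 16 ⇒ 0x3A007 (P1/RW1/US1/PS0)
  lvl3: tbl 0x3A, slot 8 ⇒ 0x3B005 (P1/RW0/US1/PS0)
  ✗ PROTECTION_VIOLATION  [4 reads]
#2 VA=0x68643E0C4EF (w,user):
  lvl0: tbl 0x25, slot 13 ⇒ 0x3C007 (P1/RW1/US1/PS0)
  lvl1: tbl 0x3C, slot 25 ⇒ 0x3E007 (P1/RW1/US1/PS0)
  lvl2: tbl 0x3E, slot 31 ⇒ 0x3F007 (P1/RW1/US1/PS0)
  lvl3: tbl 0x3F, slot 12 ⇒ 0x43007 (P1/RW1/US1/PS0)
  ⇒ phys 0x434EF  [4 reads]
#3 VA=0xC8743A0C535 (r,user):
  lvl0: tbl 0x25, slot 25 ⇒ 0x46007 (P1/RW1/US1/PS0)
  lvl1: tbl 0x46, slot 29 ⇒ 0x47007 (P1/RW1/US1/PS0)
  lvl2: tbl 0x47, slot 29 ⇒ 0x4B007 (P1/RW1/US1/PS0)
  lvl3: tbl 0x4B, slot 12 ⇒ 0x4C007 (P1/RW1/US1/PS0)
  ⇒ phys 0x4C535  [4 reads]
#4 VA=0x784C2C0007A (r,user):
  lvl0: tbl 0x25, slot 15 ⇒ 0x4F007 (P1/RW1/US1/PS0)
  lvl1: tbl 0x4F, slot 19 ⇒ 0x53007 (P1/RW1/US1/PS0)
  lvl2: tbl 0x53, slot 22 ⇒ 0x57087 (P1/RW1/US1/PS1)
  ⇒ phys 0x5707A (huge @L2)  [3 reads]
#5 VA=0x2000000053F (r,user):
  lvl0: tbl 0x25, slot 4 ⇒ 0x5A087 (P1/RW1/US1/PS1)
  ⇒ phys 0x5A53F (huge @L0)  [1 reads]

TLB: [["0x784C2C00", "0x57"], ["0x20000000", "0x5A"]]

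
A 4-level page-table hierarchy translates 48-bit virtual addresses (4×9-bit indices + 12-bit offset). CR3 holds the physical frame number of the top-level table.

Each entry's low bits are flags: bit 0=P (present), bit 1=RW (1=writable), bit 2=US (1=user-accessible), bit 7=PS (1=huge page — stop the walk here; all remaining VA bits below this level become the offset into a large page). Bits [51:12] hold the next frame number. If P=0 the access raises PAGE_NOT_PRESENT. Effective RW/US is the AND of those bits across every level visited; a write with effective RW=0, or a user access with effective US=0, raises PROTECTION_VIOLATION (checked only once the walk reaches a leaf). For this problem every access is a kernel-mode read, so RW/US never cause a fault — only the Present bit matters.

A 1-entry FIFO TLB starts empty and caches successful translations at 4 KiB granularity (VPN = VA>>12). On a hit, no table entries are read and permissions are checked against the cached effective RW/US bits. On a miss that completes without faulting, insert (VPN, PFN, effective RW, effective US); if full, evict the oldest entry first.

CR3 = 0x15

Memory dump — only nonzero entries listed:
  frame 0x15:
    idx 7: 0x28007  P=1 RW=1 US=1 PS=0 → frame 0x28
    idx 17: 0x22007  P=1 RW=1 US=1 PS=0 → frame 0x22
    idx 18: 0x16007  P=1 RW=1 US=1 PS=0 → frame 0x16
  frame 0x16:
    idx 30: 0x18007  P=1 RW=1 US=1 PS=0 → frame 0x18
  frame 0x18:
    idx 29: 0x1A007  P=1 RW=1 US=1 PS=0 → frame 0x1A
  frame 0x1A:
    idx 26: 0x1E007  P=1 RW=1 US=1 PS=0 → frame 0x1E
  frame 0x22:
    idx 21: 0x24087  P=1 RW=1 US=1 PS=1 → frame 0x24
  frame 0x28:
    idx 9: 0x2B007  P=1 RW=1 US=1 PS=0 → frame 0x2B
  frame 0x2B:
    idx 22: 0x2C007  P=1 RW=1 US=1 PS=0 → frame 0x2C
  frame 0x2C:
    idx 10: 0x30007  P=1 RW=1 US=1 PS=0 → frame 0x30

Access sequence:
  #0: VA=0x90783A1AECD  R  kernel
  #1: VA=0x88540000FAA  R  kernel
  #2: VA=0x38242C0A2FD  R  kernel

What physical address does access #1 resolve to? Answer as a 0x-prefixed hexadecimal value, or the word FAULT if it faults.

Per-access translation:
#0 VA=0x90783A1AECD (r,kernel):
  [0] read 0x15 idx=18: raw=0x16007 flags P=1 W=1 U=1 S=0
  [1] read 0x16 idx=30: raw=0x18007 flags P=1 W=1 U=1 S=0
  [2] read 0x18 idx=29: raw=0x1A007 flags P=1 W=1 U=1 S=0
  [3] read 0x1A idx=26: raw=0x1E007 flags P=1 W=1 U=1 S=0
  ⇒ phys 0x1EECD  [4 reads]
#1 VA=0x88540000FAA (r,kernel):
  [0] read 0x15 idx=17: raw=0x22007 flags P=1 W=1 U=1 S=0
  [1] read 0x22 idx=21: raw=0x24087 flags P=1 W=1 U=1 S=1
  ⇒ phys 0x24FAA (huge @L1)  [2 reads]
#2 VA=0x38242C0A2FD (r,kernel):
  [0] read 0x15 idx=7: raw=0x28007 flags P=1 W=1 U=1 S=0
  [1] read 0x28 idx=9: raw=0x2B007 flags P=1 W=1 U=1 S=0
  [2] read 0x2B idx=22: raw=0x2C007 flags P=1 W=1 U=1 S=0
  [3] read 0x2C idx=10: raw=0x30007 flags P=1 W=1 U=1 S=0
  ⇒ phys 0x302FD  [4 reads]

Access #1 PA: 0x24FAA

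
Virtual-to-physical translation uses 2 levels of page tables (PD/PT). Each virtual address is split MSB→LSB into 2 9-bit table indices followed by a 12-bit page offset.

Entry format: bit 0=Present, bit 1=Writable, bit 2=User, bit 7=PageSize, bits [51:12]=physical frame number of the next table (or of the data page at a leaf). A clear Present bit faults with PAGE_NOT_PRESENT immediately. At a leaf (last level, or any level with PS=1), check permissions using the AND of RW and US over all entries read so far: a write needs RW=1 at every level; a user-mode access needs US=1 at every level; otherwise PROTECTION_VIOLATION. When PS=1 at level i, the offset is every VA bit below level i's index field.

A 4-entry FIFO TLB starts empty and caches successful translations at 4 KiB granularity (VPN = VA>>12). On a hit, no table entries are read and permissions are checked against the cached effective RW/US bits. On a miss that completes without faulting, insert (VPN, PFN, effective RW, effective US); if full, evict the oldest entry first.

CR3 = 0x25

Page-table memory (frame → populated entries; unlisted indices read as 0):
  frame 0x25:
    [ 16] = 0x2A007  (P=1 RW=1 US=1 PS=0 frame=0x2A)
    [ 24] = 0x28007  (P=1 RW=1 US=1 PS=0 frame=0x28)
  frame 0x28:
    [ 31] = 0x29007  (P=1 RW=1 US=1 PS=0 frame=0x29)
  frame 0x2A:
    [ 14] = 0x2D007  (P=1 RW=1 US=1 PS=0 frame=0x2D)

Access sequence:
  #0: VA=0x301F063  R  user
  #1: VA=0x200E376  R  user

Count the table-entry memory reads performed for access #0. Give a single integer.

Per-access translation:
#0 VA=0x301F063 (r,user):
  L0 @0x25[24] → 0x28007  P=1,RW=1,US=1,PS=0
  L1 @0x28[31] → 0x29007  P=1,RW=1,US=1,PS=0
  ⇒ phys 0x29063  [2 reads]
#1 VA=0x200E376 (r,user):
  L0 @0x25[16] → 0x2A007  P=1,RW=1,US=1,PS=0
  L1 @0x2A[14] → 0x2D007  P=1,RW=1,US=1,PS=0
  ⇒ phys 0x2D376  [2 reads]

Entries read for #0: 2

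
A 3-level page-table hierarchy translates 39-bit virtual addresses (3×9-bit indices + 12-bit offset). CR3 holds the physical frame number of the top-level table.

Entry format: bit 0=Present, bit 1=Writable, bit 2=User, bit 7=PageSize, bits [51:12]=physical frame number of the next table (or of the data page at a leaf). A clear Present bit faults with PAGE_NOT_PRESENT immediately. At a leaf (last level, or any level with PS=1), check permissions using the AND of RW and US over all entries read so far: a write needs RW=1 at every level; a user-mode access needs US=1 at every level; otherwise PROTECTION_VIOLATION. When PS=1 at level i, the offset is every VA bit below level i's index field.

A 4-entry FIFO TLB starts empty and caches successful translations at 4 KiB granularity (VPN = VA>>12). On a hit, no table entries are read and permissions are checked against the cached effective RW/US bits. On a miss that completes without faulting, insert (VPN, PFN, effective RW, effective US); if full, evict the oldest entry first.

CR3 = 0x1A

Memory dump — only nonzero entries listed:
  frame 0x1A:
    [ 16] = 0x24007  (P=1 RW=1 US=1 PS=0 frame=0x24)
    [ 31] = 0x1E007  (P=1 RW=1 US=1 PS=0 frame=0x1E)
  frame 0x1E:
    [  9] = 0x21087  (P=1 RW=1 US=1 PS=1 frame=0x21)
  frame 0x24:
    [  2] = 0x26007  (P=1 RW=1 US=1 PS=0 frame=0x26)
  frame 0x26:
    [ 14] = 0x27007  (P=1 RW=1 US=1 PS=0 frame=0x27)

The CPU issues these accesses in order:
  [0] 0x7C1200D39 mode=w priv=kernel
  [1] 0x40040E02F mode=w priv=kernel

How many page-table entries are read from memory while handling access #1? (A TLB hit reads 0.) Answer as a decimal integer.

Walk each access:
#0 VA=0x7C1200D39 (w,kernel):
  lvl0: tbl 0x1A, slot 31 ⇒ 0x1E007 (P1/RW1/US1/PS0)
  lvl1: tbl 0x1E, slot 9 ⇒ 0x21087 (P1/RW1/US1/PS1)
  → PA=0x21D39 (huge @L1)  (2 entries read)
#1 VA=0x40040E02F (w,kernel):
  lvl0: tbl 0x1A, slot 16 ⇒ 0x24007 (P1/RW1/US1/PS0)
  lvl1: tbl 0x24, slot 2 ⇒ 0x26007 (P1/RW1/US1/PS0)
  lvl2: tbl 0x26, slot 14 ⇒ 0x27007 (P1/RW1/US1/PS0)
  → PA=0x2702F  (3 entries read)

Entries read for #1: 3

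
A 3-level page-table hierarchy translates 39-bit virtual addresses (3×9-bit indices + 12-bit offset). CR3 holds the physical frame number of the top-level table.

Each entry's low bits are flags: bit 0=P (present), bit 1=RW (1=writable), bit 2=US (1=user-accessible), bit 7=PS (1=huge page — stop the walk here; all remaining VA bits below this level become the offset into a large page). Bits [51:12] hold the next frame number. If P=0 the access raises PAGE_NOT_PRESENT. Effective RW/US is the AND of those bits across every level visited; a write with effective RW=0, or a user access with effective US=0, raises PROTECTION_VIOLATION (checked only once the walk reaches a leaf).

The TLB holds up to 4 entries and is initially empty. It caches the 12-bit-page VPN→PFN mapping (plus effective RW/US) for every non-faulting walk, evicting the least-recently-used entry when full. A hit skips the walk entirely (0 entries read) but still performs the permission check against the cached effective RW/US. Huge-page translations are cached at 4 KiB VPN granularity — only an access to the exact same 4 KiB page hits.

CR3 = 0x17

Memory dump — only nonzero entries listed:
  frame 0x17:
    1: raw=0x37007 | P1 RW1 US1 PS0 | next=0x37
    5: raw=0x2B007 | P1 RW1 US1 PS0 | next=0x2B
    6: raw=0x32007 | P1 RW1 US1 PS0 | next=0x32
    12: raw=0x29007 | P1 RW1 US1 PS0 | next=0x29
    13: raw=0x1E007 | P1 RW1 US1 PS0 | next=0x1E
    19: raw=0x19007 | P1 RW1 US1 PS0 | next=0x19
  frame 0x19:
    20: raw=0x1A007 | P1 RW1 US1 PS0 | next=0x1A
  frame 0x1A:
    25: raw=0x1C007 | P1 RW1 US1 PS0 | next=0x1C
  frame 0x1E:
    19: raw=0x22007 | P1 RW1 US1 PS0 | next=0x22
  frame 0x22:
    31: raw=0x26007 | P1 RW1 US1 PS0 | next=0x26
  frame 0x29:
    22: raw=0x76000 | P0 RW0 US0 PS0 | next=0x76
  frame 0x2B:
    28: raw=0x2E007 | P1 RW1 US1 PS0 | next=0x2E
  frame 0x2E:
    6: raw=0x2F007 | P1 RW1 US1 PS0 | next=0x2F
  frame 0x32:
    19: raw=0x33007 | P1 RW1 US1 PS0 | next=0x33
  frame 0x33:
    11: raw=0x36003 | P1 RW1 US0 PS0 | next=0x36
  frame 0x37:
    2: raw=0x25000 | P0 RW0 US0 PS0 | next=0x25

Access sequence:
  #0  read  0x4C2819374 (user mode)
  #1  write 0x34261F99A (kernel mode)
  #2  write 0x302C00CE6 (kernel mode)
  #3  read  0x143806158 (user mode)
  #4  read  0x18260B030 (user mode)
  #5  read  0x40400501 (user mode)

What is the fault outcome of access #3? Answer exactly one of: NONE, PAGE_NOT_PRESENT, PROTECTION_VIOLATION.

Per-access translation:
#0 VA=0x4C2819374 (r,user):
  L0 @0x17[19] → 0x19007  P=1,RW=1,US=1,PS=0
  L1 @0x19[20] → 0x1A007  P=1,RW=1,US=1,PS=0
  L2 @0x1A[25] → 0x1C007  P=1,RW=1,US=1,PS=0
  ⇒ phys 0x1C374  [3 reads]
#1 VA=0x34261F99A (w,kernel):
  L0 @0x17[13] → 0x1E007  P=1,RW=1,US=1,PS=0
  L1 @0x1E[19] → 0x22007  P=1,RW=1,US=1,PS=0
  L2 @0x22[31] → 0x26007  P=1,RW=1,US=1,PS=0
  ⇒ phys 0x2699A  [3 reads]
#2 VA=0x302C00CE6 (w,kernel):
  L0 @0x17[12] → 0x29007  P=1,RW=1,US=1,PS=0
  L1 @0x29[22] → 0x76000  P=0,RW=0,US=0,PS=0
  ✗ PAGE_NOT_PRESENT  [2 reads]
#3 VA=0x143806158 (r,user):
  L0 @0x17[5] → 0x2B007  P=1,RW=1,US=1,PS=0
  L1 @0x2B[28] → 0x2E007  P=1,RW=1,US=1,PS=0
  L2 @0x2E[6] → 0x2F007  P=1,RW=1,US=1,PS=0
  ⇒ phys 0x2F158  [3 reads]
#4 VA=0x18260B030 (r,user):
  L0 @0x17[6] → 0x32007  P=1,RW=1,US=1,PS=0
  L1 @0x32[19] → 0x33007  P=1,RW=1,US=1,PS=0
  L2 @0x33[11] → 0x36003  P=1,RW=1,US=0,PS=0
  ✗ PROTECTION_VIOLATION  [3 reads]
#5 VA=0x40400501 (r,user):
  L0 @0x17[1] → 0x37007  P=1,RW=1,US=1,PS=0
  L1 @0x37[2] → 0x25000  P=0,RW=0,US=0,PS=0
  ✗ PAGE_NOT_PRESENT  [2 reads]

Access #3 fault: NONE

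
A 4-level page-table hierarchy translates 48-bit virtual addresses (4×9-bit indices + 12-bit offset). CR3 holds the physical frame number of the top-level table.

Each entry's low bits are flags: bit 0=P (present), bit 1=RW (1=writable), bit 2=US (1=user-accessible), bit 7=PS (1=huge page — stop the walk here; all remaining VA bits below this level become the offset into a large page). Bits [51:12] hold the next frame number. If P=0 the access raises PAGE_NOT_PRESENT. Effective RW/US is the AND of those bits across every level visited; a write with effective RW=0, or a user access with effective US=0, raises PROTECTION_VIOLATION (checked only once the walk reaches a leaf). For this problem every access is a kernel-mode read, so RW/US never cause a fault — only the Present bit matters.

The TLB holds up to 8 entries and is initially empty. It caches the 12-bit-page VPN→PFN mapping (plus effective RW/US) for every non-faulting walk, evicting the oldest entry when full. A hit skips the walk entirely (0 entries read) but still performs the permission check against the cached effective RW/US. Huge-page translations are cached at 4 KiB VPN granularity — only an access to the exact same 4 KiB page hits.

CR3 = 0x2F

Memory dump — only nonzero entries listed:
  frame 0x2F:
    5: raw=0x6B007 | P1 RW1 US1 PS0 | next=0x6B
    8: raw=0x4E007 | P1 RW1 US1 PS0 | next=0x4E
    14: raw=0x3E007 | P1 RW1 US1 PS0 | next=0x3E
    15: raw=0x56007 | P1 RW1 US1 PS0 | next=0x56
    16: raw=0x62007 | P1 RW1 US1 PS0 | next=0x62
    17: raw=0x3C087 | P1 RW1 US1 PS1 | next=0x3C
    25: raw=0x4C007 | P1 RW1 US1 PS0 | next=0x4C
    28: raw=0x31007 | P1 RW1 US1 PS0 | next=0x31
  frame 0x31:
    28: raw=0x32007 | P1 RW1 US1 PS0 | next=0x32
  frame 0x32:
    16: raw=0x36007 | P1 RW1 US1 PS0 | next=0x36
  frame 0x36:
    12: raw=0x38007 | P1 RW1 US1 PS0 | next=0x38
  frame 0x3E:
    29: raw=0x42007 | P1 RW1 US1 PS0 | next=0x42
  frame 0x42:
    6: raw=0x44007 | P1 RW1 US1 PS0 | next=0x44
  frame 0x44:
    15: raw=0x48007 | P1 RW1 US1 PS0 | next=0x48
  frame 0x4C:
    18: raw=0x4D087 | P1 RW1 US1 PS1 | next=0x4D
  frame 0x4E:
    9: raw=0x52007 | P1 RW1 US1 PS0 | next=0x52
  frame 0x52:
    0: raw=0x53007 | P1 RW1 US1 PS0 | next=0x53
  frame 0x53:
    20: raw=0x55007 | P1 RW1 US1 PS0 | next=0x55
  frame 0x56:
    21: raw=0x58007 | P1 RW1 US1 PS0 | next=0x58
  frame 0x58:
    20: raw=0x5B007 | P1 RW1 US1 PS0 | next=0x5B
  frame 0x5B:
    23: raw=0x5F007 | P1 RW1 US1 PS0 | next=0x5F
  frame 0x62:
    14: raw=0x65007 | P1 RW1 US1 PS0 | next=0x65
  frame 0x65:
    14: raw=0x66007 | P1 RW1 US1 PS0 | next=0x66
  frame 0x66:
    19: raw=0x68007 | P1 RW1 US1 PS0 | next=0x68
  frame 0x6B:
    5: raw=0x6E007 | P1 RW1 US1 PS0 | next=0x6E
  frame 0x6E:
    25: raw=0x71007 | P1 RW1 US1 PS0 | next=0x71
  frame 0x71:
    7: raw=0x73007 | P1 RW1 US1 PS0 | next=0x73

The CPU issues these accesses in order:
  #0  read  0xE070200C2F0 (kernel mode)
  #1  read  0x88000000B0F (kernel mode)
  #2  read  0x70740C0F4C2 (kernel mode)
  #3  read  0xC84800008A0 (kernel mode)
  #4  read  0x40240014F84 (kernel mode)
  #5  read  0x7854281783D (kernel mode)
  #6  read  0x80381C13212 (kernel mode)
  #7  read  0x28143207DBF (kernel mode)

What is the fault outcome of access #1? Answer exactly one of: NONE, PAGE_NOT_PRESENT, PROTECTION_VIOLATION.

Trace:
#0 VA=0xE070200C2F0 (r,kernel):
  [0] read 0x2F idx=28: raw=0x31007 flags P=1 W=1 U=1 S=0
  [1] read 0x31 idx=28: raw=0x32007 flags P=1 W=1 U=1 S=0
  [2] read 0x32 idx=16: raw=0x36007 flags P=1 W=1 U=1 S=0
  [3] read 0x36 idx=12: raw=0x38007 flags P=1 W=1 U=1 S=0
  → PA=0x382F0  (4 entries read)
#1 VA=0x88000000B0F (r,kernel):
  [0] read 0x2F idx=17: raw=0x3C087 flags P=1 W=1 U=1 S=1
  → PA=0x3CB0F (huge @L0)  (1 entries read)
#2 VA=0x70740C0F4C2 (r,kernel):
  [0] read 0x2F idx=14: raw=0x3E007 flags P=1 W=1 U=1 S=0
  [1] read 0x3E idx=29: raw=0x42007 flags P=1 W=1 U=1 S=0
  [2] read 0x42 idx=6: raw=0x44007 flags P=1 W=1 U=1 S=0
  [3] read 0x44 idx=15: raw=0x48007 flags P=1 W=1 U=1 S=0
  → PA=0x484C2  (4 entries read)
#3 VA=0xC84800008A0 (r,kernel):
  [0] read 0x2F idx=25: raw=0x4C007 flags P=1 W=1 U=1 S=0
  [1] read 0x4C idx=18: raw=0x4D087 flags P=1 W=1 U=1 S=1
  → PA=0x4D8A0 (huge @L1)  (2 entries read)
#4 VA=0x40240014F84 (r,kernel):
  [0] read 0x2F idx=8: raw=0x4E007 flags P=1 W=1 U=1 S=0
  [1] read 0x4E idx=9: raw=0x52007 flags P=1 W=1 U=1 S=0
  [2] read 0x52 idx=0: raw=0x53007 flags P=1 W=1 U=1 S=0
  [3] read 0x53 idx=20: raw=0x55007 flags P=1 W=1 U=1 S=0
  → PA=0x55F84  (4 entries read)
#5 VA=0x7854281783D (r,kernel):
  [0] read 0x2F idx=15: raw=0x56007 flags P=1 W=1 U=1 S=0
  [1] read 0x56 idx=21: raw=0x58007 flags P=1 W=1 U=1 S=0
  [2] read 0x58 idx=20: raw=0x5B007 flags P=1 W=1 U=1 S=0
  [3] read 0x5B idx=23: raw=0x5F007 flags P=1 W=1 U=1 S=0
  → PA=0x5F83D  (4 entries read)
#6 VA=0x80381C13212 (r,kernel):
  [0] read 0x2F idx=16: raw=0x62007 flags P=1 W=1 U=1 S=0
  [1] read 0x62 idx=14: raw=0x65007 flags P=1 W=1 U=1 S=0
  [2] read 0x65 idx=14: raw=0x66007 flags P=1 W=1 U=1 S=0
  [3] read 0x66 idx=19: raw=0x68007 flags P=1 W=1 U=1 S=0
  → PA=0x68212  (4 entries read)
#7 VA=0x28143207DBF (r,kernel):
  [0] read 0x2F idx=5: raw=0x6B007 flags P=1 W=1 U=1 S=0
  [1] read 0x6B idx=5: raw=0x6E007 flags P=1 W=1 U=1 S=0
  [2] read 0x6E idx=25: raw=0x71007 flags P=1 W=1 U=1 S=0
  [3] read 0x71 idx=7: raw=0x73007 flags P=1 W=1 U=1 S=0
  → PA=0x73DBF  (4 entries read)

Access #1 fault: NONE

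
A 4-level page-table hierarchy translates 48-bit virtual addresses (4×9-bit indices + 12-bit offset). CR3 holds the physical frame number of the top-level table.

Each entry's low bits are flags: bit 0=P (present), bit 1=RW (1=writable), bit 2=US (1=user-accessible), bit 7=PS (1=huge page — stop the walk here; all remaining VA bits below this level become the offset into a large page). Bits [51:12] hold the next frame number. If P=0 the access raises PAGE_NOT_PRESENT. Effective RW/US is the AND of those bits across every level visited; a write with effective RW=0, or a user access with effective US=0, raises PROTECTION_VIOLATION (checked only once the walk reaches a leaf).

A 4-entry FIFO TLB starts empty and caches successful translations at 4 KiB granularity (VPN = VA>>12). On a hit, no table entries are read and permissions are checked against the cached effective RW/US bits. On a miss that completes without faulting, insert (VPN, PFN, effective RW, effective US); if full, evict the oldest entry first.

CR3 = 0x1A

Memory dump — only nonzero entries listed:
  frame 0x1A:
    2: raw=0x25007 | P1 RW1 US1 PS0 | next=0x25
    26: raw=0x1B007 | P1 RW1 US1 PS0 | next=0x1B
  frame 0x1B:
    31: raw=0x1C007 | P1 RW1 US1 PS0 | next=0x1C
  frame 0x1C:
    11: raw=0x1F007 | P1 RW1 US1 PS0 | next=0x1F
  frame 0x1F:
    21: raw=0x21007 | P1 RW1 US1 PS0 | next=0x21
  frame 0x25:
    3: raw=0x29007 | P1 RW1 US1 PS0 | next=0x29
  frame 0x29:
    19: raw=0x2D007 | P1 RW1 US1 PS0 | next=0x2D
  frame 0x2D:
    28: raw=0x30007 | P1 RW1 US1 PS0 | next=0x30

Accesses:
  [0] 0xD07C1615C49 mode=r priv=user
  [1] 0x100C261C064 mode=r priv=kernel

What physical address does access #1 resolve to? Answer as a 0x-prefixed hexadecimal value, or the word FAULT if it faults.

Per-access translation:
#0 VA=0xD07C1615C49 (r,user):
  L0: frame=0x1A idx=26 entry=0x1B007 [P=1 RW=1 US=1 PS=0]
  L1: frame=0x1B idx=31 entry=0x1C007 [P=1 RW=1 US=1 PS=0]
  L2: frame=0x1C idx=11 entry=0x1F007 [P=1 RW=1 US=1 PS=0]
  L3: frame=0x1F idx=21 entry=0x21007 [P=1 RW=1 US=1 PS=0]
  ⇒ phys 0x21C49  [4 reads]
#1 VA=0x100C261C064 (r,kernel):
  L0: frame=0x1A idx=2 entry=0x25007 [P=1 RW=1 US=1 PS=0]
  L1: frame=0x25 idx=3 entry=0x29007 [P=1 RW=1 US=1 PS=0]
  L2: frame=0x29 idx=19 entry=0x2D007 [P=1 RW=1 US=1 PS=0]
  L3: frame=0x2D idx=28 entry=0x30007 [P=1 RW=1 US=1 PS=0]
  ⇒ phys 0x30064  [4 reads]

Access #1 PA: 0x30064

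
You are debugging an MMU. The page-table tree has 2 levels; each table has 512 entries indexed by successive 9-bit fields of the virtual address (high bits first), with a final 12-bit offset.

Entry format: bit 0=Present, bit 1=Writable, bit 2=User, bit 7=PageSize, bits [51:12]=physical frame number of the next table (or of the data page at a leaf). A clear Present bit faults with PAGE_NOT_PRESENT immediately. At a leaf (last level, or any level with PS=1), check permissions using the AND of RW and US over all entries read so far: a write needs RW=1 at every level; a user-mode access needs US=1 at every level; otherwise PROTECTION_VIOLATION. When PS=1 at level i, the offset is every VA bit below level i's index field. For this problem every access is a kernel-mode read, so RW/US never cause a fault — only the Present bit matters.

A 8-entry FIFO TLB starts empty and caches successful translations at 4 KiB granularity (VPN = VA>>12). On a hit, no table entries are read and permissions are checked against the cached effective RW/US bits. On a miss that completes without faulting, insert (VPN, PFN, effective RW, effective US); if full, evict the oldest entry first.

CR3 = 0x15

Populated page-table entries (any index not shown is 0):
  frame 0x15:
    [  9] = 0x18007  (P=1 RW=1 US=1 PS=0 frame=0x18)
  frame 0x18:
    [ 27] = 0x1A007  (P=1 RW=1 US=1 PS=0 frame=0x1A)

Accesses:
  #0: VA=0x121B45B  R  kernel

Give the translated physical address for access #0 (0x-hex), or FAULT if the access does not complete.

Trace:
#0 VA=0x121B45B (r,kernel):
  [0] read 0x15 idx=9: raw=0x18007 flags P=1 W=1 U=1 S=0
  [1] read 0x18 idx=27: raw=0x1A007 flags P=1 W=1 U=1 S=0
  → PA=0x1A45B  (2 entries read)

Access #0 PA: 0x1A45B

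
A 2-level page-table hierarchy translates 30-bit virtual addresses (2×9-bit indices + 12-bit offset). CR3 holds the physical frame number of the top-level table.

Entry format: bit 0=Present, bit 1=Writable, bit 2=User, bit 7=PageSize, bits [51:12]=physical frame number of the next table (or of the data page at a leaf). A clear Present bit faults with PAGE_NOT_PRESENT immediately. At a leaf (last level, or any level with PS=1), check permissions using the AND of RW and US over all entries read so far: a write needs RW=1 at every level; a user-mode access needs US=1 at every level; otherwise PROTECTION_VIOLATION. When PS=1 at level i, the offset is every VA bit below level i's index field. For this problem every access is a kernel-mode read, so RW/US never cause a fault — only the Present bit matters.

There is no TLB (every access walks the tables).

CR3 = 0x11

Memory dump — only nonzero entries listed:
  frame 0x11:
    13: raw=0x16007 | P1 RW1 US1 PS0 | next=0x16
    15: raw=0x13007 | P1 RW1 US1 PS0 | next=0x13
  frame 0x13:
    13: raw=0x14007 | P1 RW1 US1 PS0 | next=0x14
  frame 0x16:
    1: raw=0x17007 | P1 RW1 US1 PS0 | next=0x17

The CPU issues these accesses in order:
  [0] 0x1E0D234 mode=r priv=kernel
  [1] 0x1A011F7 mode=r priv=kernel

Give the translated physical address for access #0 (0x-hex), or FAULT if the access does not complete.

Walk each access:
#0 VA=0x1E0D234 (r,kernel):
  lvl0: tbl 0x11, slot 15 ⇒ 0x13007 (P1/RW1/US1/PS0)
  lvl1: tbl 0x13, slot 13 ⇒ 0x14007 (P1/RW1/US1/PS0)
  ⇒ phys 0x14234  [2 reads]
#1 VA=0x1A011F7 (r,kernel):
  lvl0: tbl 0x11, slot 13 ⇒ 0x16007 (P1/RW1/US1/PS0)
  lvl1: tbl 0x16, slot 1 ⇒ 0x17007 (P1/RW1/US1/PS0)
  ⇒ phys 0x171F7  [2 reads]

Access #0 PA: 0x14234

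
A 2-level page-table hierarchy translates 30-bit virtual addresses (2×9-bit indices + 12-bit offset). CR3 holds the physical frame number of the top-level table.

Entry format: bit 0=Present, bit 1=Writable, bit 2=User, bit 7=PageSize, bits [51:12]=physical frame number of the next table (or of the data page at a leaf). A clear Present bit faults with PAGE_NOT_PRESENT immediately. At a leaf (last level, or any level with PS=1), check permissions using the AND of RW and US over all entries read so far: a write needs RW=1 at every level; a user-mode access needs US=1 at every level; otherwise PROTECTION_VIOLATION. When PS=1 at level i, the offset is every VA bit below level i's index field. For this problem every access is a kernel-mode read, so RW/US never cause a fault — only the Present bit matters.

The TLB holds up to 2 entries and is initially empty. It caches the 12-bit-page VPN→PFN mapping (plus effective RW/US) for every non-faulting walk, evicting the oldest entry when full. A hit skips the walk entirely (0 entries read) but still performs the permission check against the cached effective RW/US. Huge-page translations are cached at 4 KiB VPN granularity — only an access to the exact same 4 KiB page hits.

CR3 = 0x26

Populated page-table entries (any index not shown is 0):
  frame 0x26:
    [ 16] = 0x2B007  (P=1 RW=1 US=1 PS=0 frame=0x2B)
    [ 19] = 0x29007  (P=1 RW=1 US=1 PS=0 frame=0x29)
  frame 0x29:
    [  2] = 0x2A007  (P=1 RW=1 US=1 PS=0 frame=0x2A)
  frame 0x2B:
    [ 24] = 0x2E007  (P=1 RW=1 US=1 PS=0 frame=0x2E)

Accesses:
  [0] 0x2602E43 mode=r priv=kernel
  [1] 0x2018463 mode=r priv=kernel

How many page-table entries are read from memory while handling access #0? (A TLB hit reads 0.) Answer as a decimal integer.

Trace:
#0 VA=0x2602E43 (r,kernel):
  lvl0: tbl 0x26, slot 19 ⇒ 0x29007 (P1/RW1/US1/PS0)
  lvl1: tbl 0x29, slot 2 ⇒ 0x2A007 (P1/RW1/US1/PS0)
  → PA=0x2AE43  (2 entries read)
#1 VA=0x2018463 (r,kernel):
  lvl0: tbl 0x26, slot 16 ⇒ 0x2B007 (P1/RW1/US1/PS0)
  lvl1: tbl 0x2B, slot 24 ⇒ 0x2E007 (P1/RW1/US1/PS0)
  → PA=0x2E463  (2 entries read)

Entries read for #0: 2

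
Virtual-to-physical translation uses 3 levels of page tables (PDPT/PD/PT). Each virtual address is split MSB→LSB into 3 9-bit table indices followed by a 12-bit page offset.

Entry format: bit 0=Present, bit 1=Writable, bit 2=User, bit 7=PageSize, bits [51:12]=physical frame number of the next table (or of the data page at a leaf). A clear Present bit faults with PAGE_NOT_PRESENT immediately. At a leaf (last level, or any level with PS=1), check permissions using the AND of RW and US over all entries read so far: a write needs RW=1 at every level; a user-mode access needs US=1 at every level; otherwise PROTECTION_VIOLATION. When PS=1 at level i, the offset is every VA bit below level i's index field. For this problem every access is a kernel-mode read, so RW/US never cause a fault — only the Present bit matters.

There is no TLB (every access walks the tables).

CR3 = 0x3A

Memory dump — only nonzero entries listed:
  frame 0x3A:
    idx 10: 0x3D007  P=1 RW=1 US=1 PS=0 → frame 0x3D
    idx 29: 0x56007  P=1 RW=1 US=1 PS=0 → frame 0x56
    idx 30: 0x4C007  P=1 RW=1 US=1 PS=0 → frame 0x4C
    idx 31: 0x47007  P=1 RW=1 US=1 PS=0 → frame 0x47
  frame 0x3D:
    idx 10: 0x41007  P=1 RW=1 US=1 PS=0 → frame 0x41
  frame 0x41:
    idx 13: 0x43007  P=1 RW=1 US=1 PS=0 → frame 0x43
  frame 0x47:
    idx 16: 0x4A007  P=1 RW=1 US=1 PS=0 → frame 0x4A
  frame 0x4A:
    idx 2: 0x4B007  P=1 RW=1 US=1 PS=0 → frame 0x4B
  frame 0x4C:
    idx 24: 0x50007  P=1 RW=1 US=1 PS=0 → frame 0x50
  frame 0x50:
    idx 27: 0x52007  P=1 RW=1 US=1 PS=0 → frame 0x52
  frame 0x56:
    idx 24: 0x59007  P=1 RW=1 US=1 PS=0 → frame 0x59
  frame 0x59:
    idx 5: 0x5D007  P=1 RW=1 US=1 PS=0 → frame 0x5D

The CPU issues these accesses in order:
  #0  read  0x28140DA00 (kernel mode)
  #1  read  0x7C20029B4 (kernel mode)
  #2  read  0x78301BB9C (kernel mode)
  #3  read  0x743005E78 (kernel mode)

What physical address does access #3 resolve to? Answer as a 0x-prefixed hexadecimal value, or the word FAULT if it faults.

Per-access translation:
#0 VA=0x28140DA00 (r,kernel):
  L0 @0x3A[10] → 0x3D007  P=1,RW=1,US=1,PS=0
  L1 @0x3D[10] → 0x41007  P=1,RW=1,US=1,PS=0
  L2 @0x41[13] → 0x43007  P=1,RW=1,US=1,PS=0
  ⇒ phys 0x43A00  [3 reads]
#1 VA=0x7C20029B4 (r,kernel):
  L0 @0x3A[31] → 0x47007  P=1,RW=1,US=1,PS=0
  L1 @0x47[16] → 0x4A007  P=1,RW=1,US=1,PS=0
  L2 @0x4A[2] → 0x4B007  P=1,RW=1,US=1,PS=0
  ⇒ phys 0x4B9B4  [3 reads]
#2 VA=0x78301BB9C (r,kernel):
  L0 @0x3A[30] → 0x4C007  P=1,RW=1,US=1,PS=0
  L1 @0x4C[24] → 0x50007  P=1,RW=1,US=1,PS=0
  L2 @0x50[27] → 0x52007  P=1,RW=1,US=1,PS=0
  ⇒ phys 0x52B9C  [3 reads]
#3 VA=0x743005E78 (r,kernel):
  L0 @0x3A[29] → 0x56007  P=1,RW=1,US=1,PS=0
  L1 @0x56[24] → 0x59007  P=1,RW=1,US=1,PS=0
  L2 @0x59[5] → 0x5D007  P=1,RW=1,US=1,PS=0
  ⇒ phys 0x5DE78  [3 reads]

Access #3 PA: 0x5DE78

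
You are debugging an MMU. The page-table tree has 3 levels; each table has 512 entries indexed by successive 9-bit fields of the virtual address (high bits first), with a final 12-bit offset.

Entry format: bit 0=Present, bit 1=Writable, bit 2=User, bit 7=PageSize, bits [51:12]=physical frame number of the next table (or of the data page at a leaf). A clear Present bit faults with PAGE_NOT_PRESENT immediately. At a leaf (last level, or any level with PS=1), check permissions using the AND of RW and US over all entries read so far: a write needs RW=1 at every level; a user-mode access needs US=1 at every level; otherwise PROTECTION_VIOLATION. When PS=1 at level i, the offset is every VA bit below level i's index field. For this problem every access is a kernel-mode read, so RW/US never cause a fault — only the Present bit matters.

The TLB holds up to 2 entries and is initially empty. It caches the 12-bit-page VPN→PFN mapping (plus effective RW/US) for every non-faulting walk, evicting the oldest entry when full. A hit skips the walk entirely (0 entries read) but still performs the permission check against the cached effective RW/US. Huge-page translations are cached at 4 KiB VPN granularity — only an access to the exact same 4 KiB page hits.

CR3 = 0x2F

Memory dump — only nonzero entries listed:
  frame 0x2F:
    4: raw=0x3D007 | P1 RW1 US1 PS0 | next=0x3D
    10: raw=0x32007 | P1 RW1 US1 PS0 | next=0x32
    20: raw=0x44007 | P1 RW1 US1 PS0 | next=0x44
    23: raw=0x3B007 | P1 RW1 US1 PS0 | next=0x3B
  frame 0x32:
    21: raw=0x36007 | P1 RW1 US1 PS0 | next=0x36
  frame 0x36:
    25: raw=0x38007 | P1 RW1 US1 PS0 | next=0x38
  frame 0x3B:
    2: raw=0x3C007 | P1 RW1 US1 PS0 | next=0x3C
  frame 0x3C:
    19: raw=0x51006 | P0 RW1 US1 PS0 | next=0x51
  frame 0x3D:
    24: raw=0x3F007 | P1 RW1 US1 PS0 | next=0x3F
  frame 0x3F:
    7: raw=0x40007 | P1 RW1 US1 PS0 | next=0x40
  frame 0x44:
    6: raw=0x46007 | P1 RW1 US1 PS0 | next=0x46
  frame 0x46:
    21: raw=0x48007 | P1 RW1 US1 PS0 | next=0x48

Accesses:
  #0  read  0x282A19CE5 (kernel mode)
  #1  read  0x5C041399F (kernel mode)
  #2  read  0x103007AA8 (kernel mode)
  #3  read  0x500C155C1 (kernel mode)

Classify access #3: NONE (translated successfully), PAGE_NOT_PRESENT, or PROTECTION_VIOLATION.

Per-access translation:
#0 VA=0x282A19CE5 (r,kernel):
  lvl0: tbl 0x2F, slot 10 ⇒ 0x32007 (P1/RW1/US1/PS0)
  lvl1: tbl 0x32, slot 21 ⇒ 0x36007 (P1/RW1/US1/PS0)
  lvl2: tbl 0x36, slot 25 ⇒ 0x38007 (P1/RW1/US1/PS0)
  ✓ 0x38CE5  — 3 lookups
#1 VA=0x5C041399F (r,kernel):
  lvl0: tbl 0x2F, slot 23 ⇒ 0x3B007 (P1/RW1/US1/PS0)
  lvl1: tbl 0x3B, slot 2 ⇒ 0x3C007 (P1/RW1/US1/PS0)
  lvl2: tbl 0x3C, slot 19 ⇒ 0x51006 (P0/RW1/US1/PS0)
  ⇒ fault: PAGE_NOT_PRESENT  — 3 lookups
#2 VA=0x103007AA8 (r,kernel):
  lvl0: tbl 0x2F, slot 4 ⇒ 0x3D007 (P1/RW1/US1/PS0)
  lvl1: tbl 0x3D, slot 24 ⇒ 0x3F007 (P1/RW1/US1/PS0)
  lvl2: tbl 0x3F, slot 7 ⇒ 0x40007 (P1/RW1/US1/PS0)
  ✓ 0x40AA8  — 3 lookups
#3 VA=0x500C155C1 (r,kernel):
  lvl0: tbl 0x2F, slot 20 ⇒ 0x44007 (P1/RW1/US1/PS0)
  lvl1: tbl 0x44, slot 6 ⇒ 0x46007 (P1/RW1/US1/PS0)
  lvl2: tbl 0x46, slot 21 ⇒ 0x48007 (P1/RW1/US1/PS0)
  ✓ 0x485C1  — 3 lookups

Access #3 fault: NONE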